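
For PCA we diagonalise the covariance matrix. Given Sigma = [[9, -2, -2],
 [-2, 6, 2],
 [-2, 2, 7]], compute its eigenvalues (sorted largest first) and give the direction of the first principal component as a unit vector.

Step 1 — characteristic polynomial p(λ) = det(λI - Sigma) = λ³ - tr·λ² + c_1·λ - det, where tr = trace, c_1 = sum of the principal 2×2 minors, det = det(Sigma):
  tr = 9 + 6 + 7 = 22,
  c_1 = (9·6 - (-2)²) + (9·7 - (-2)²) + (6·7 - (2)²) = 50 + 59 + 38 = 147,
  det = 9·(6·7 - (2)²) - (-2)·((-2)·7 - (2)·(-2)) + (-2)·((-2)·(2) - 6·(-2)) = 9·(38) - (-2)·(-10) + (-2)·(8) = 306.
  So p(λ) = λ³ - 22λ² + 147λ - 306.
Step 2 — look for an integer root (rational root theorem: any rational root is an integer divisor of 306). Testing λ = 6:
  p(6) = 216 - 792 + 882 - 306 = 0  ✓
  Dividing out (λ - 6): p(λ) = (λ - 6)(λ² - 16λ + 51).
Step 3 — remaining eigenvalues from the quadratic λ² - 16λ + 51 = 0:
  Δ = 16² - 4·51 = 256 - 204 = 52,  λ = (16 ± √52)/2 = (16 ± 7.2111)/2 ≈ 11.6056 or 4.3944.
  Sorted: λ_1 = 11.6056,  λ_2 = 6,  λ_3 = 4.3944  (check: sum = 22 = tr ✓).

Step 4 — unit eigenvector for λ_1 ≈ 11.6056: v spans the null space of (Sigma - λ_1 I), whose rows are
  r_1 = (-2.6056, -2, -2),  r_2 = (-2, -5.6056, 2),  r_3 = (-2, 2, -4.6056).
  v is orthogonal to every row, so take v ∝ r_1 × r_2 = ((-2)·(2) - (-2)·(-5.6056), (-2)·(-2) - (-2.6056)·(2), (-2.6056)·(-5.6056) - (-2)·(-2)) ≈ (-15.2111, 9.2111, 10.6056).
  Rescale (multiply by -1 so the first nonzero entry is positive): u = (15.2111, -9.2111, -10.6056).
  ||u|| = √((15.2111)² + (-9.2111)² + (-10.6056)²) = √(428.6998) ≈ 20.7051,  v_1 = u/||u|| ≈ (0.7347, -0.4449, -0.5122) (||v_1|| = 1).

λ_1 = 11.6056,  λ_2 = 6,  λ_3 = 4.3944;  v_1 ≈ (0.7347, -0.4449, -0.5122)


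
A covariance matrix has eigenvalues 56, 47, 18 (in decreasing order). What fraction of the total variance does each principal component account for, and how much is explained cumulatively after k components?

Step 1 — total variance = trace(Sigma) = Σ λ_i = 56 + 47 + 18 = 121.

Step 2 — fraction explained by component i = λ_i / Σ λ:
  PC1: 56/121 = 0.4628
  PC2: 47/121 = 0.3884
  PC3: 18/121 = 0.1488

Step 3 — cumulative fraction after k components = (λ_1 + ... + λ_k) / Σ λ:
  k = 1: 56/121 = 0.4628
  k = 2: (56 + 47)/121 = 103/121 = 0.8512
  k = 3: (56 + 47 + 18)/121 = 121/121 = 1

Summary (fraction, with percent):

explained: PC1 0.4628 (46.28%), PC2 0.3884 (38.84%), PC3 0.1488 (14.88%);  cumulative: 0.4628, 0.8512, 1


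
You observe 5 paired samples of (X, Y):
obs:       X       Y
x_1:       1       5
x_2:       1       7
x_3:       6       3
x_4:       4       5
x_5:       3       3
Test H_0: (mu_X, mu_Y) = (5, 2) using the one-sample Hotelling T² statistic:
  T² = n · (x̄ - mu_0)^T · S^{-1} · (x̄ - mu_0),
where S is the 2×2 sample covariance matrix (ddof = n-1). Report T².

Step 1 — sample mean vector:
  mean(X) = (1 + 1 + 6 + 4 + 3) / 5 = 15/5 = 3
  mean(Y) = (5 + 7 + 3 + 5 + 3) / 5 = 23/5 = 4.6
  x̄ = (3, 4.6),  deviation x̄ - mu_0 = (3, 4.6) - (5, 2) = (-2, 2.6).

Step 2 — sample covariance matrix, S[i,j] = (1/(n-1)) · Σ_k (x_{k,i} - mean_i) · (x_{k,j} - mean_j), divisor n-1 = 4:
  S[X,X] = ((-2)·(-2) + (-2)·(-2) + (3)·(3) + (1)·(1) + (0)·(0)) / 4 = 18/4 = 4.5
  S[X,Y] = ((-2)·(0.4) + (-2)·(2.4) + (3)·(-1.6) + (1)·(0.4) + (0)·(-1.6)) / 4 = -10/4 = -2.5
  S[Y,Y] = ((0.4)·(0.4) + (2.4)·(2.4) + (-1.6)·(-1.6) + (0.4)·(0.4) + (-1.6)·(-1.6)) / 4 = 11.2/4 = 2.8
  S = [[4.5, -2.5],
 [-2.5, 2.8]].

Step 3 — invert S. det(S) = 4.5·2.8 - (-2.5)² = 6.35.
  S^{-1} = (1/det) · [[d, -b], [-b, a]] = [[0.4409, 0.3937],
 [0.3937, 0.7087]].

Step 4 — quadratic form (x̄ - mu_0)^T · S^{-1} · (x̄ - mu_0):
  S^{-1} · (x̄ - mu_0) = (0.1417, 1.0551),
  (x̄ - mu_0)^T · [...] = (-2)·(0.1417) + (2.6)·(1.0551) = 2.4598.

Step 5 — scale by n: T² = 5 · 2.4598 = 12.2992.

T² ≈ 12.2992


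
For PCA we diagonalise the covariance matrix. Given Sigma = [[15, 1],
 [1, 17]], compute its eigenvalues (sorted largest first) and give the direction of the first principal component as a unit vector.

Step 1 — characteristic polynomial of 2×2 Sigma:
  det(Sigma - λI) = λ² - trace · λ + det = 0.
  trace = 15 + 17 = 32, det = 15·17 - (1)² = 254.
Step 2 — discriminant:
  Δ = trace² - 4·det = 1024 - 1016 = 8.
Step 3 — eigenvalues:
  λ = (trace ± √Δ)/2 = (32 ± 2.8284)/2,
  λ_1 = 17.4142,  λ_2 = 14.5858.

Step 4 — unit eigenvector for λ_1: solve (Sigma - λ_1 I)v = 0. First row:
  (15 - 17.4142)·v_x + (1)·v_y = 0, i.e. (-2.4142)·v_x + (1)·v_y = 0,
  so v ∝ (b, λ_1 - a) = (1, 2.4142) = u.
  ||u|| = √((1)² + (2.4142)²) = √(6.8284) ≈ 2.6131,
  v_1 = u/||u|| ≈ (0.3827, 0.9239) (||v_1|| = 1).

λ_1 = 17.4142,  λ_2 = 14.5858;  v_1 ≈ (0.3827, 0.9239)


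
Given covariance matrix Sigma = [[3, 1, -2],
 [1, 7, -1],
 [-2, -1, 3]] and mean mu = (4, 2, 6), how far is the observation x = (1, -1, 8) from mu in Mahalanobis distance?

Step 1 — centre the observation: (x - mu) = (-3, -3, 2).

Step 2 — invert Sigma (cofactor / det for 3×3, or solve directly):
  Sigma^{-1} = [[0.6061, -0.0303, 0.3939],
 [-0.0303, 0.1515, 0.0303],
 [0.3939, 0.0303, 0.6061]].

Step 3 — form the quadratic (x - mu)^T · Sigma^{-1} · (x - mu):
  Sigma^{-1} · (x - mu) = (-0.9394, -0.303, -0.0606).
  (x - mu)^T · [Sigma^{-1} · (x - mu)] = (-3)·(-0.9394) + (-3)·(-0.303) + (2)·(-0.0606) = 3.6061.

Step 4 — take square root: d = √(3.6061) ≈ 1.899.

d(x, mu) = √(3.6061) ≈ 1.899


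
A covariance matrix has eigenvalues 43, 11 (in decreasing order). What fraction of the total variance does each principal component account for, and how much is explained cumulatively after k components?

Step 1 — total variance = trace(Sigma) = Σ λ_i = 43 + 11 = 54.

Step 2 — fraction explained by component i = λ_i / Σ λ:
  PC1: 43/54 = 0.7963
  PC2: 11/54 = 0.2037

Step 3 — cumulative fraction after k components = (λ_1 + ... + λ_k) / Σ λ:
  k = 1: 43/54 = 0.7963
  k = 2: (43 + 11)/54 = 54/54 = 1

Summary (fraction, with percent):

explained: PC1 0.7963 (79.63%), PC2 0.2037 (20.37%);  cumulative: 0.7963, 1


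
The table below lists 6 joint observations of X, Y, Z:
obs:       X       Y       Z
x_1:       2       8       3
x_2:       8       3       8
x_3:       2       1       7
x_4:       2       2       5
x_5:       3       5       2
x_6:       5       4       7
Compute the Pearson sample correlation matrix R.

Step 1 — column means:
  mean(X) = (2 + 8 + 2 + 2 + 3 + 5) / 6 = 22/6 = 3.6667
  mean(Y) = (8 + 3 + 1 + 2 + 5 + 4) / 6 = 23/6 = 3.8333
  mean(Z) = (3 + 8 + 7 + 5 + 2 + 7) / 6 = 32/6 = 5.3333

Step 2 — sample variances and covariances s[i,j] = (1/(n-1)) · Σ_k (x_{k,i} - mean_i) · (x_{k,j} - mean_j), with n-1 = 5:
  s[X,X] = ((-1.6667)·(-1.6667) + (4.3333)·(4.3333) + (-1.6667)·(-1.6667) + (-1.6667)·(-1.6667) + (-0.6667)·(-0.6667) + (1.3333)·(1.3333)) / 5 = 29.3333/5 = 5.8667
  s[X,Y] = ((-1.6667)·(4.1667) + (4.3333)·(-0.8333) + (-1.6667)·(-2.8333) + (-1.6667)·(-1.8333) + (-0.6667)·(1.1667) + (1.3333)·(0.1667)) / 5 = -3.3333/5 = -0.6667
  s[X,Z] = ((-1.6667)·(-2.3333) + (4.3333)·(2.6667) + (-1.6667)·(1.6667) + (-1.6667)·(-0.3333) + (-0.6667)·(-3.3333) + (1.3333)·(1.6667)) / 5 = 17.6667/5 = 3.5333
  s[Y,Y] = ((4.1667)·(4.1667) + (-0.8333)·(-0.8333) + (-2.8333)·(-2.8333) + (-1.8333)·(-1.8333) + (1.1667)·(1.1667) + (0.1667)·(0.1667)) / 5 = 30.8333/5 = 6.1667
  s[Y,Z] = ((4.1667)·(-2.3333) + (-0.8333)·(2.6667) + (-2.8333)·(1.6667) + (-1.8333)·(-0.3333) + (1.1667)·(-3.3333) + (0.1667)·(1.6667)) / 5 = -19.6667/5 = -3.9333
  s[Z,Z] = ((-2.3333)·(-2.3333) + (2.6667)·(2.6667) + (1.6667)·(1.6667) + (-0.3333)·(-0.3333) + (-3.3333)·(-3.3333) + (1.6667)·(1.6667)) / 5 = 29.3333/5 = 5.8667
  Sample standard deviations s_i = √(s[i,i]):
  s(X) = √(5.8667) = 2.4221
  s(Y) = √(6.1667) = 2.4833
  s(Z) = √(5.8667) = 2.4221

Step 3 — r_{ij} = s_{ij} / (s_i · s_j):
  r[X,X] = 1 (diagonal).
  r[X,Y] = -0.6667 / (2.4221 · 2.4833) = -0.6667 / 6.0148 = -0.1108
  r[X,Z] = 3.5333 / (2.4221 · 2.4221) = 3.5333 / 5.8667 = 0.6023
  r[Y,Y] = 1 (diagonal).
  r[Y,Z] = -3.9333 / (2.4833 · 2.4221) = -3.9333 / 6.0148 = -0.6539
  r[Z,Z] = 1 (diagonal).

R is symmetric with unit diagonal. Assembling:

R = [[1, -0.1108, 0.6023],
 [-0.1108, 1, -0.6539],
 [0.6023, -0.6539, 1]]


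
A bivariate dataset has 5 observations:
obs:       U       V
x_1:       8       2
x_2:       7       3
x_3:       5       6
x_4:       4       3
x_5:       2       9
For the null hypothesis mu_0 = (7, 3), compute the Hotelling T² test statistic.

Step 1 — sample mean vector:
  mean(U) = (8 + 7 + 5 + 4 + 2) / 5 = 26/5 = 5.2
  mean(V) = (2 + 3 + 6 + 3 + 9) / 5 = 23/5 = 4.6
  x̄ = (5.2, 4.6),  deviation x̄ - mu_0 = (5.2, 4.6) - (7, 3) = (-1.8, 1.6).

Step 2 — sample covariance matrix, S[i,j] = (1/(n-1)) · Σ_k (x_{k,i} - mean_i) · (x_{k,j} - mean_j), divisor n-1 = 4:
  S[U,U] = ((2.8)·(2.8) + (1.8)·(1.8) + (-0.2)·(-0.2) + (-1.2)·(-1.2) + (-3.2)·(-3.2)) / 4 = 22.8/4 = 5.7
  S[U,V] = ((2.8)·(-2.6) + (1.8)·(-1.6) + (-0.2)·(1.4) + (-1.2)·(-1.6) + (-3.2)·(4.4)) / 4 = -22.6/4 = -5.65
  S[V,V] = ((-2.6)·(-2.6) + (-1.6)·(-1.6) + (1.4)·(1.4) + (-1.6)·(-1.6) + (4.4)·(4.4)) / 4 = 33.2/4 = 8.3
  S = [[5.7, -5.65],
 [-5.65, 8.3]].

Step 3 — invert S. det(S) = 5.7·8.3 - (-5.65)² = 15.3875.
  S^{-1} = (1/det) · [[d, -b], [-b, a]] = [[0.5394, 0.3672],
 [0.3672, 0.3704]].

Step 4 — quadratic form (x̄ - mu_0)^T · S^{-1} · (x̄ - mu_0):
  S^{-1} · (x̄ - mu_0) = (-0.3834, -0.0682),
  (x̄ - mu_0)^T · [...] = (-1.8)·(-0.3834) + (1.6)·(-0.0682) = 0.581.

Step 5 — scale by n: T² = 5 · 0.581 = 2.905.

T² ≈ 2.905


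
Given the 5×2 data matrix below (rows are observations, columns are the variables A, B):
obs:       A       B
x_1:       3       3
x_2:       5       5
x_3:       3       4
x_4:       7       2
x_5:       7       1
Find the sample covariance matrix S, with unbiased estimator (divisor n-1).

Step 1 — column means:
  mean(A) = (3 + 5 + 3 + 7 + 7) / 5 = 25/5 = 5
  mean(B) = (3 + 5 + 4 + 2 + 1) / 5 = 15/5 = 3

Step 2 — sample covariance S[i,j] = (1/(n-1)) · Σ_k (x_{k,i} - mean_i) · (x_{k,j} - mean_j), with n-1 = 4.
  S[A,A] = ((-2)·(-2) + (0)·(0) + (-2)·(-2) + (2)·(2) + (2)·(2)) / 4 = 16/4 = 4
  S[A,B] = ((-2)·(0) + (0)·(2) + (-2)·(1) + (2)·(-1) + (2)·(-2)) / 4 = -8/4 = -2
  S[B,B] = ((0)·(0) + (2)·(2) + (1)·(1) + (-1)·(-1) + (-2)·(-2)) / 4 = 10/4 = 2.5

S is symmetric (S[j,i] = S[i,j]). Assembling:

S = [[4, -2],
 [-2, 2.5]]


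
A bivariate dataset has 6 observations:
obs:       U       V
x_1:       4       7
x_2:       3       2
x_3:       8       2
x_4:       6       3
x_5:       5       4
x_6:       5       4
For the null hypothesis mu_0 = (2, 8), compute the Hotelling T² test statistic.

Step 1 — sample mean vector:
  mean(U) = (4 + 3 + 8 + 6 + 5 + 5) / 6 = 31/6 = 5.1667
  mean(V) = (7 + 2 + 2 + 3 + 4 + 4) / 6 = 22/6 = 3.6667
  x̄ = (5.1667, 3.6667),  deviation x̄ - mu_0 = (5.1667, 3.6667) - (2, 8) = (3.1667, -4.3333).

Step 2 — sample covariance matrix, S[i,j] = (1/(n-1)) · Σ_k (x_{k,i} - mean_i) · (x_{k,j} - mean_j), divisor n-1 = 5:
  S[U,U] = ((-1.1667)·(-1.1667) + (-2.1667)·(-2.1667) + (2.8333)·(2.8333) + (0.8333)·(0.8333) + (-0.1667)·(-0.1667) + (-0.1667)·(-0.1667)) / 5 = 14.8333/5 = 2.9667
  S[U,V] = ((-1.1667)·(3.3333) + (-2.1667)·(-1.6667) + (2.8333)·(-1.6667) + (0.8333)·(-0.6667) + (-0.1667)·(0.3333) + (-0.1667)·(0.3333)) / 5 = -5.6667/5 = -1.1333
  S[V,V] = ((3.3333)·(3.3333) + (-1.6667)·(-1.6667) + (-1.6667)·(-1.6667) + (-0.6667)·(-0.6667) + (0.3333)·(0.3333) + (0.3333)·(0.3333)) / 5 = 17.3333/5 = 3.4667
  S = [[2.9667, -1.1333],
 [-1.1333, 3.4667]].

Step 3 — invert S. det(S) = 2.9667·3.4667 - (-1.1333)² = 9.
  S^{-1} = (1/det) · [[d, -b], [-b, a]] = [[0.3852, 0.1259],
 [0.1259, 0.3296]].

Step 4 — quadratic form (x̄ - mu_0)^T · S^{-1} · (x̄ - mu_0):
  S^{-1} · (x̄ - mu_0) = (0.6741, -1.0296),
  (x̄ - mu_0)^T · [...] = (3.1667)·(0.6741) + (-4.3333)·(-1.0296) = 6.5963.

Step 5 — scale by n: T² = 6 · 6.5963 = 39.5778.

T² ≈ 39.5778


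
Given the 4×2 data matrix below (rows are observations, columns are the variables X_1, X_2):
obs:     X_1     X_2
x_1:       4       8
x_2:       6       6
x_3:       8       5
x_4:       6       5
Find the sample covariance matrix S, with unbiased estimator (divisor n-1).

Step 1 — column means:
  mean(X_1) = (4 + 6 + 8 + 6) / 4 = 24/4 = 6
  mean(X_2) = (8 + 6 + 5 + 5) / 4 = 24/4 = 6

Step 2 — sample covariance S[i,j] = (1/(n-1)) · Σ_k (x_{k,i} - mean_i) · (x_{k,j} - mean_j), with n-1 = 3.
  S[X_1,X_1] = ((-2)·(-2) + (0)·(0) + (2)·(2) + (0)·(0)) / 3 = 8/3 = 2.6667
  S[X_1,X_2] = ((-2)·(2) + (0)·(0) + (2)·(-1) + (0)·(-1)) / 3 = -6/3 = -2
  S[X_2,X_2] = ((2)·(2) + (0)·(0) + (-1)·(-1) + (-1)·(-1)) / 3 = 6/3 = 2

S is symmetric (S[j,i] = S[i,j]). Assembling:

S = [[2.6667, -2],
 [-2, 2]]


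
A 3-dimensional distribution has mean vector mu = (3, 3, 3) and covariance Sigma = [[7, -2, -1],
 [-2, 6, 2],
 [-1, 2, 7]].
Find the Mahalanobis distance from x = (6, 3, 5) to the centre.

Step 1 — centre the observation: (x - mu) = (3, 0, 2).

Step 2 — invert Sigma (cofactor / det for 3×3, or solve directly):
  Sigma^{-1} = [[0.1583, 0.05, 0.0083],
 [0.05, 0.2, -0.05],
 [0.0083, -0.05, 0.1583]].

Step 3 — form the quadratic (x - mu)^T · Sigma^{-1} · (x - mu):
  Sigma^{-1} · (x - mu) = (0.4917, 0.05, 0.3417).
  (x - mu)^T · [Sigma^{-1} · (x - mu)] = (3)·(0.4917) + (0)·(0.05) + (2)·(0.3417) = 2.1583.

Step 4 — take square root: d = √(2.1583) ≈ 1.4691.

d(x, mu) = √(2.1583) ≈ 1.4691


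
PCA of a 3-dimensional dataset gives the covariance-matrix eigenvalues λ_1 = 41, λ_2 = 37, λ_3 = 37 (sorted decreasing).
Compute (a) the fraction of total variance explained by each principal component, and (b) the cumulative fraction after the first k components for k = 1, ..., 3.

Step 1 — total variance = trace(Sigma) = Σ λ_i = 41 + 37 + 37 = 115.

Step 2 — fraction explained by component i = λ_i / Σ λ:
  PC1: 41/115 = 0.3565
  PC2: 37/115 = 0.3217
  PC3: 37/115 = 0.3217

Step 3 — cumulative fraction after k components = (λ_1 + ... + λ_k) / Σ λ:
  k = 1: 41/115 = 0.3565
  k = 2: (41 + 37)/115 = 78/115 = 0.6783
  k = 3: (41 + 37 + 37)/115 = 115/115 = 1

Summary (fraction, with percent):

explained: PC1 0.3565 (35.65%), PC2 0.3217 (32.17%), PC3 0.3217 (32.17%);  cumulative: 0.3565, 0.6783, 1


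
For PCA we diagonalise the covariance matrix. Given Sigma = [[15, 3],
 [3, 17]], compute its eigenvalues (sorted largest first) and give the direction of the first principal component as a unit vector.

Step 1 — characteristic polynomial of 2×2 Sigma:
  det(Sigma - λI) = λ² - trace · λ + det = 0.
  trace = 15 + 17 = 32, det = 15·17 - (3)² = 246.
Step 2 — discriminant:
  Δ = trace² - 4·det = 1024 - 984 = 40.
Step 3 — eigenvalues:
  λ = (trace ± √Δ)/2 = (32 ± 6.3246)/2,
  λ_1 = 19.1623,  λ_2 = 12.8377.

Step 4 — unit eigenvector for λ_1: solve (Sigma - λ_1 I)v = 0. First row:
  (15 - 19.1623)·v_x + (3)·v_y = 0, i.e. (-4.1623)·v_x + (3)·v_y = 0,
  so v ∝ (b, λ_1 - a) = (3, 4.1623) = u.
  ||u|| = √((3)² + (4.1623)²) = √(26.3246) ≈ 5.1307,
  v_1 = u/||u|| ≈ (0.5847, 0.8112) (||v_1|| = 1).

λ_1 = 19.1623,  λ_2 = 12.8377;  v_1 ≈ (0.5847, 0.8112)


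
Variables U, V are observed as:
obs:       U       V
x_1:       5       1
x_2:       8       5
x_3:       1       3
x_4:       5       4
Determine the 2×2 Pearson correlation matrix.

Step 1 — column means:
  mean(U) = (5 + 8 + 1 + 5) / 4 = 19/4 = 4.75
  mean(V) = (1 + 5 + 3 + 4) / 4 = 13/4 = 3.25

Step 2 — sample variances and covariances s[i,j] = (1/(n-1)) · Σ_k (x_{k,i} - mean_i) · (x_{k,j} - mean_j), with n-1 = 3:
  s[U,U] = ((0.25)·(0.25) + (3.25)·(3.25) + (-3.75)·(-3.75) + (0.25)·(0.25)) / 3 = 24.75/3 = 8.25
  s[U,V] = ((0.25)·(-2.25) + (3.25)·(1.75) + (-3.75)·(-0.25) + (0.25)·(0.75)) / 3 = 6.25/3 = 2.0833
  s[V,V] = ((-2.25)·(-2.25) + (1.75)·(1.75) + (-0.25)·(-0.25) + (0.75)·(0.75)) / 3 = 8.75/3 = 2.9167
  Sample standard deviations s_i = √(s[i,i]):
  s(U) = √(8.25) = 2.8723
  s(V) = √(2.9167) = 1.7078

Step 3 — r_{ij} = s_{ij} / (s_i · s_j):
  r[U,U] = 1 (diagonal).
  r[U,V] = 2.0833 / (2.8723 · 1.7078) = 2.0833 / 4.9054 = 0.4247
  r[V,V] = 1 (diagonal).

R is symmetric with unit diagonal. Assembling:

R = [[1, 0.4247],
 [0.4247, 1]]


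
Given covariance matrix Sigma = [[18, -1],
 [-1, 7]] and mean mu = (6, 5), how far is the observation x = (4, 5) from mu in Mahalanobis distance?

Step 1 — centre the observation: (x - mu) = (-2, 0).

Step 2 — invert Sigma. det(Sigma) = 18·7 - (-1)² = 125.
  Sigma^{-1} = (1/det) · [[d, -b], [-b, a]] = [[0.056, 0.008],
 [0.008, 0.144]].

Step 3 — form the quadratic (x - mu)^T · Sigma^{-1} · (x - mu):
  Sigma^{-1} · (x - mu) = (-0.112, -0.016).
  (x - mu)^T · [Sigma^{-1} · (x - mu)] = (-2)·(-0.112) + (0)·(-0.016) = 0.224.

Step 4 — take square root: d = √(0.224) ≈ 0.4733.

d(x, mu) = √(0.224) ≈ 0.4733


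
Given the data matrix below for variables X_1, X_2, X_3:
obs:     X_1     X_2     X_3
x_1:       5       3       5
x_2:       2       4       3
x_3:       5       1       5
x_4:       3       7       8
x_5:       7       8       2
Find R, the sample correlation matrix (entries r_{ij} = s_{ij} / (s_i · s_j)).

Step 1 — column means:
  mean(X_1) = (5 + 2 + 5 + 3 + 7) / 5 = 22/5 = 4.4
  mean(X_2) = (3 + 4 + 1 + 7 + 8) / 5 = 23/5 = 4.6
  mean(X_3) = (5 + 3 + 5 + 8 + 2) / 5 = 23/5 = 4.6

Step 2 — sample variances and covariances s[i,j] = (1/(n-1)) · Σ_k (x_{k,i} - mean_i) · (x_{k,j} - mean_j), with n-1 = 4:
  s[X_1,X_1] = ((0.6)·(0.6) + (-2.4)·(-2.4) + (0.6)·(0.6) + (-1.4)·(-1.4) + (2.6)·(2.6)) / 4 = 15.2/4 = 3.8
  s[X_1,X_2] = ((0.6)·(-1.6) + (-2.4)·(-0.6) + (0.6)·(-3.6) + (-1.4)·(2.4) + (2.6)·(3.4)) / 4 = 3.8/4 = 0.95
  s[X_1,X_3] = ((0.6)·(0.4) + (-2.4)·(-1.6) + (0.6)·(0.4) + (-1.4)·(3.4) + (2.6)·(-2.6)) / 4 = -7.2/4 = -1.8
  s[X_2,X_2] = ((-1.6)·(-1.6) + (-0.6)·(-0.6) + (-3.6)·(-3.6) + (2.4)·(2.4) + (3.4)·(3.4)) / 4 = 33.2/4 = 8.3
  s[X_2,X_3] = ((-1.6)·(0.4) + (-0.6)·(-1.6) + (-3.6)·(0.4) + (2.4)·(3.4) + (3.4)·(-2.6)) / 4 = -1.8/4 = -0.45
  s[X_3,X_3] = ((0.4)·(0.4) + (-1.6)·(-1.6) + (0.4)·(0.4) + (3.4)·(3.4) + (-2.6)·(-2.6)) / 4 = 21.2/4 = 5.3
  Sample standard deviations s_i = √(s[i,i]):
  s(X_1) = √(3.8) = 1.9494
  s(X_2) = √(8.3) = 2.881
  s(X_3) = √(5.3) = 2.3022

Step 3 — r_{ij} = s_{ij} / (s_i · s_j):
  r[X_1,X_1] = 1 (diagonal).
  r[X_1,X_2] = 0.95 / (1.9494 · 2.881) = 0.95 / 5.616 = 0.1692
  r[X_1,X_3] = -1.8 / (1.9494 · 2.3022) = -1.8 / 4.4878 = -0.4011
  r[X_2,X_2] = 1 (diagonal).
  r[X_2,X_3] = -0.45 / (2.881 · 2.3022) = -0.45 / 6.6325 = -0.0678
  r[X_3,X_3] = 1 (diagonal).

R is symmetric with unit diagonal. Assembling:

R = [[1, 0.1692, -0.4011],
 [0.1692, 1, -0.0678],
 [-0.4011, -0.0678, 1]]


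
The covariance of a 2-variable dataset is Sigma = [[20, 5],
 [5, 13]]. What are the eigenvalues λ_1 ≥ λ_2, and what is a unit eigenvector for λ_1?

Step 1 — characteristic polynomial of 2×2 Sigma:
  det(Sigma - λI) = λ² - trace · λ + det = 0.
  trace = 20 + 13 = 33, det = 20·13 - (5)² = 235.
Step 2 — discriminant:
  Δ = trace² - 4·det = 1089 - 940 = 149.
Step 3 — eigenvalues:
  λ = (trace ± √Δ)/2 = (33 ± 12.2066)/2,
  λ_1 = 22.6033,  λ_2 = 10.3967.

Step 4 — unit eigenvector for λ_1: solve (Sigma - λ_1 I)v = 0. First row:
  (20 - 22.6033)·v_x + (5)·v_y = 0, i.e. (-2.6033)·v_x + (5)·v_y = 0,
  so v ∝ (b, λ_1 - a) = (5, 2.6033) = u.
  ||u|| = √((5)² + (2.6033)²) = √(31.7771) ≈ 5.6371,
  v_1 = u/||u|| ≈ (0.887, 0.4618) (||v_1|| = 1).

λ_1 = 22.6033,  λ_2 = 10.3967;  v_1 ≈ (0.887, 0.4618)


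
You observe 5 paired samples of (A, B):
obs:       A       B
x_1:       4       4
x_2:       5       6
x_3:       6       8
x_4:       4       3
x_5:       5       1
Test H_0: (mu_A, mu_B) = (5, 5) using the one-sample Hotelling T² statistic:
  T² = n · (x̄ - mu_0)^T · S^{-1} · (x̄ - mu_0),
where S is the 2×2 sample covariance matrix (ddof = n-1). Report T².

Step 1 — sample mean vector:
  mean(A) = (4 + 5 + 6 + 4 + 5) / 5 = 24/5 = 4.8
  mean(B) = (4 + 6 + 8 + 3 + 1) / 5 = 22/5 = 4.4
  x̄ = (4.8, 4.4),  deviation x̄ - mu_0 = (4.8, 4.4) - (5, 5) = (-0.2, -0.6).

Step 2 — sample covariance matrix, S[i,j] = (1/(n-1)) · Σ_k (x_{k,i} - mean_i) · (x_{k,j} - mean_j), divisor n-1 = 4:
  S[A,A] = ((-0.8)·(-0.8) + (0.2)·(0.2) + (1.2)·(1.2) + (-0.8)·(-0.8) + (0.2)·(0.2)) / 4 = 2.8/4 = 0.7
  S[A,B] = ((-0.8)·(-0.4) + (0.2)·(1.6) + (1.2)·(3.6) + (-0.8)·(-1.4) + (0.2)·(-3.4)) / 4 = 5.4/4 = 1.35
  S[B,B] = ((-0.4)·(-0.4) + (1.6)·(1.6) + (3.6)·(3.6) + (-1.4)·(-1.4) + (-3.4)·(-3.4)) / 4 = 29.2/4 = 7.3
  S = [[0.7, 1.35],
 [1.35, 7.3]].

Step 3 — invert S. det(S) = 0.7·7.3 - (1.35)² = 3.2875.
  S^{-1} = (1/det) · [[d, -b], [-b, a]] = [[2.2205, -0.4106],
 [-0.4106, 0.2129]].

Step 4 — quadratic form (x̄ - mu_0)^T · S^{-1} · (x̄ - mu_0):
  S^{-1} · (x̄ - mu_0) = (-0.1977, -0.0456),
  (x̄ - mu_0)^T · [...] = (-0.2)·(-0.1977) + (-0.6)·(-0.0456) = 0.0669.

Step 5 — scale by n: T² = 5 · 0.0669 = 0.3346.

T² ≈ 0.3346


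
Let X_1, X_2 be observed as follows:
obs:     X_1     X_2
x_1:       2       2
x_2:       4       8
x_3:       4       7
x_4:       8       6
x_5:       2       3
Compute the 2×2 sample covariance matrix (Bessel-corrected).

Step 1 — column means:
  mean(X_1) = (2 + 4 + 4 + 8 + 2) / 5 = 20/5 = 4
  mean(X_2) = (2 + 8 + 7 + 6 + 3) / 5 = 26/5 = 5.2

Step 2 — sample covariance S[i,j] = (1/(n-1)) · Σ_k (x_{k,i} - mean_i) · (x_{k,j} - mean_j), with n-1 = 4.
  S[X_1,X_1] = ((-2)·(-2) + (0)·(0) + (0)·(0) + (4)·(4) + (-2)·(-2)) / 4 = 24/4 = 6
  S[X_1,X_2] = ((-2)·(-3.2) + (0)·(2.8) + (0)·(1.8) + (4)·(0.8) + (-2)·(-2.2)) / 4 = 14/4 = 3.5
  S[X_2,X_2] = ((-3.2)·(-3.2) + (2.8)·(2.8) + (1.8)·(1.8) + (0.8)·(0.8) + (-2.2)·(-2.2)) / 4 = 26.8/4 = 6.7

S is symmetric (S[j,i] = S[i,j]). Assembling:

S = [[6, 3.5],
 [3.5, 6.7]]


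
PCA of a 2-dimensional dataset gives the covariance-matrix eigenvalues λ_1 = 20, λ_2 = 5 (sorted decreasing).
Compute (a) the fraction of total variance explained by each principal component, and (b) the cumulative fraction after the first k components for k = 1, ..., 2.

Step 1 — total variance = trace(Sigma) = Σ λ_i = 20 + 5 = 25.

Step 2 — fraction explained by component i = λ_i / Σ λ:
  PC1: 20/25 = 0.8
  PC2: 5/25 = 0.2

Step 3 — cumulative fraction after k components = (λ_1 + ... + λ_k) / Σ λ:
  k = 1: 20/25 = 0.8
  k = 2: (20 + 5)/25 = 25/25 = 1

Summary (fraction, with percent):

explained: PC1 0.8 (80%), PC2 0.2 (20%);  cumulative: 0.8, 1


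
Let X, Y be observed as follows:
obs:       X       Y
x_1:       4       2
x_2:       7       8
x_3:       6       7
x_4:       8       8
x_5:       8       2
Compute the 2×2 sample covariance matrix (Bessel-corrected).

Step 1 — column means:
  mean(X) = (4 + 7 + 6 + 8 + 8) / 5 = 33/5 = 6.6
  mean(Y) = (2 + 8 + 7 + 8 + 2) / 5 = 27/5 = 5.4

Step 2 — sample covariance S[i,j] = (1/(n-1)) · Σ_k (x_{k,i} - mean_i) · (x_{k,j} - mean_j), with n-1 = 4.
  S[X,X] = ((-2.6)·(-2.6) + (0.4)·(0.4) + (-0.6)·(-0.6) + (1.4)·(1.4) + (1.4)·(1.4)) / 4 = 11.2/4 = 2.8
  S[X,Y] = ((-2.6)·(-3.4) + (0.4)·(2.6) + (-0.6)·(1.6) + (1.4)·(2.6) + (1.4)·(-3.4)) / 4 = 7.8/4 = 1.95
  S[Y,Y] = ((-3.4)·(-3.4) + (2.6)·(2.6) + (1.6)·(1.6) + (2.6)·(2.6) + (-3.4)·(-3.4)) / 4 = 39.2/4 = 9.8

S is symmetric (S[j,i] = S[i,j]). Assembling:

S = [[2.8, 1.95],
 [1.95, 9.8]]


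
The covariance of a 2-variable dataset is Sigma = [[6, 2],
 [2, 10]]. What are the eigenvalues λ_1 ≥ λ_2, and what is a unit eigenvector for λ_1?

Step 1 — characteristic polynomial of 2×2 Sigma:
  det(Sigma - λI) = λ² - trace · λ + det = 0.
  trace = 6 + 10 = 16, det = 6·10 - (2)² = 56.
Step 2 — discriminant:
  Δ = trace² - 4·det = 256 - 224 = 32.
Step 3 — eigenvalues:
  λ = (trace ± √Δ)/2 = (16 ± 5.6569)/2,
  λ_1 = 10.8284,  λ_2 = 5.1716.

Step 4 — unit eigenvector for λ_1: solve (Sigma - λ_1 I)v = 0. First row:
  (6 - 10.8284)·v_x + (2)·v_y = 0, i.e. (-4.8284)·v_x + (2)·v_y = 0,
  so v ∝ (b, λ_1 - a) = (2, 4.8284) = u.
  ||u|| = √((2)² + (4.8284)²) = √(27.3137) ≈ 5.2263,
  v_1 = u/||u|| ≈ (0.3827, 0.9239) (||v_1|| = 1).

λ_1 = 10.8284,  λ_2 = 5.1716;  v_1 ≈ (0.3827, 0.9239)


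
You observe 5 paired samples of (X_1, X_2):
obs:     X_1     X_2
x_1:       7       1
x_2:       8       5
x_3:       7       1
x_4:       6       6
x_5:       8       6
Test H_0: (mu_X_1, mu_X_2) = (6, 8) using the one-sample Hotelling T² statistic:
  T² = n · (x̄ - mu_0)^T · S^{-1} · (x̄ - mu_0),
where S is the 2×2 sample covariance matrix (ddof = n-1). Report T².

Step 1 — sample mean vector:
  mean(X_1) = (7 + 8 + 7 + 6 + 8) / 5 = 36/5 = 7.2
  mean(X_2) = (1 + 5 + 1 + 6 + 6) / 5 = 19/5 = 3.8
  x̄ = (7.2, 3.8),  deviation x̄ - mu_0 = (7.2, 3.8) - (6, 8) = (1.2, -4.2).

Step 2 — sample covariance matrix, S[i,j] = (1/(n-1)) · Σ_k (x_{k,i} - mean_i) · (x_{k,j} - mean_j), divisor n-1 = 4:
  S[X_1,X_1] = ((-0.2)·(-0.2) + (0.8)·(0.8) + (-0.2)·(-0.2) + (-1.2)·(-1.2) + (0.8)·(0.8)) / 4 = 2.8/4 = 0.7
  S[X_1,X_2] = ((-0.2)·(-2.8) + (0.8)·(1.2) + (-0.2)·(-2.8) + (-1.2)·(2.2) + (0.8)·(2.2)) / 4 = 1.2/4 = 0.3
  S[X_2,X_2] = ((-2.8)·(-2.8) + (1.2)·(1.2) + (-2.8)·(-2.8) + (2.2)·(2.2) + (2.2)·(2.2)) / 4 = 26.8/4 = 6.7
  S = [[0.7, 0.3],
 [0.3, 6.7]].

Step 3 — invert S. det(S) = 0.7·6.7 - (0.3)² = 4.6.
  S^{-1} = (1/det) · [[d, -b], [-b, a]] = [[1.4565, -0.0652],
 [-0.0652, 0.1522]].

Step 4 — quadratic form (x̄ - mu_0)^T · S^{-1} · (x̄ - mu_0):
  S^{-1} · (x̄ - mu_0) = (2.0217, -0.7174),
  (x̄ - mu_0)^T · [...] = (1.2)·(2.0217) + (-4.2)·(-0.7174) = 5.4391.

Step 5 — scale by n: T² = 5 · 5.4391 = 27.1957.

T² ≈ 27.1957


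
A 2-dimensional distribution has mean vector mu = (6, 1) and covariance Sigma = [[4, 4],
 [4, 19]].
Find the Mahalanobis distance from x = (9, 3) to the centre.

Step 1 — centre the observation: (x - mu) = (3, 2).

Step 2 — invert Sigma. det(Sigma) = 4·19 - (4)² = 60.
  Sigma^{-1} = (1/det) · [[d, -b], [-b, a]] = [[0.3167, -0.0667],
 [-0.0667, 0.0667]].

Step 3 — form the quadratic (x - mu)^T · Sigma^{-1} · (x - mu):
  Sigma^{-1} · (x - mu) = (0.8167, -0.0667).
  (x - mu)^T · [Sigma^{-1} · (x - mu)] = (3)·(0.8167) + (2)·(-0.0667) = 2.3167.

Step 4 — take square root: d = √(2.3167) ≈ 1.5221.

d(x, mu) = √(2.3167) ≈ 1.5221


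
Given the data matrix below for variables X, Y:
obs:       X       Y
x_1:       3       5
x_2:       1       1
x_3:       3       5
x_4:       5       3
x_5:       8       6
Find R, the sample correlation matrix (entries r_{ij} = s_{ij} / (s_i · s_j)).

Step 1 — column means:
  mean(X) = (3 + 1 + 3 + 5 + 8) / 5 = 20/5 = 4
  mean(Y) = (5 + 1 + 5 + 3 + 6) / 5 = 20/5 = 4

Step 2 — sample variances and covariances s[i,j] = (1/(n-1)) · Σ_k (x_{k,i} - mean_i) · (x_{k,j} - mean_j), with n-1 = 4:
  s[X,X] = ((-1)·(-1) + (-3)·(-3) + (-1)·(-1) + (1)·(1) + (4)·(4)) / 4 = 28/4 = 7
  s[X,Y] = ((-1)·(1) + (-3)·(-3) + (-1)·(1) + (1)·(-1) + (4)·(2)) / 4 = 14/4 = 3.5
  s[Y,Y] = ((1)·(1) + (-3)·(-3) + (1)·(1) + (-1)·(-1) + (2)·(2)) / 4 = 16/4 = 4
  Sample standard deviations s_i = √(s[i,i]):
  s(X) = √(7) = 2.6458
  s(Y) = √(4) = 2

Step 3 — r_{ij} = s_{ij} / (s_i · s_j):
  r[X,X] = 1 (diagonal).
  r[X,Y] = 3.5 / (2.6458 · 2) = 3.5 / 5.2915 = 0.6614
  r[Y,Y] = 1 (diagonal).

R is symmetric with unit diagonal. Assembling:

R = [[1, 0.6614],
 [0.6614, 1]]


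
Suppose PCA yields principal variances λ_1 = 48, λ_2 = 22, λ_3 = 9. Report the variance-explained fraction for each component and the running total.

Step 1 — total variance = trace(Sigma) = Σ λ_i = 48 + 22 + 9 = 79.

Step 2 — fraction explained by component i = λ_i / Σ λ:
  PC1: 48/79 = 0.6076
  PC2: 22/79 = 0.2785
  PC3: 9/79 = 0.1139

Step 3 — cumulative fraction after k components = (λ_1 + ... + λ_k) / Σ λ:
  k = 1: 48/79 = 0.6076
  k = 2: (48 + 22)/79 = 70/79 = 0.8861
  k = 3: (48 + 22 + 9)/79 = 79/79 = 1

Summary (fraction, with percent):

explained: PC1 0.6076 (60.76%), PC2 0.2785 (27.85%), PC3 0.1139 (11.39%);  cumulative: 0.6076, 0.8861, 1


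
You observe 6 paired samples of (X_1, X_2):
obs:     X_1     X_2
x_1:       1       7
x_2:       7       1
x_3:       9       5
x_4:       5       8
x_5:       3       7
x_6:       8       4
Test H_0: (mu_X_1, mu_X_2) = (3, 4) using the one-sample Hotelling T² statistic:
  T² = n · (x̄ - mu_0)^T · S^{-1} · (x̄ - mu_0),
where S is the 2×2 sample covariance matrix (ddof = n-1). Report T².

Step 1 — sample mean vector:
  mean(X_1) = (1 + 7 + 9 + 5 + 3 + 8) / 6 = 33/6 = 5.5
  mean(X_2) = (7 + 1 + 5 + 8 + 7 + 4) / 6 = 32/6 = 5.3333
  x̄ = (5.5, 5.3333),  deviation x̄ - mu_0 = (5.5, 5.3333) - (3, 4) = (2.5, 1.3333).

Step 2 — sample covariance matrix, S[i,j] = (1/(n-1)) · Σ_k (x_{k,i} - mean_i) · (x_{k,j} - mean_j), divisor n-1 = 5:
  S[X_1,X_1] = ((-4.5)·(-4.5) + (1.5)·(1.5) + (3.5)·(3.5) + (-0.5)·(-0.5) + (-2.5)·(-2.5) + (2.5)·(2.5)) / 5 = 47.5/5 = 9.5
  S[X_1,X_2] = ((-4.5)·(1.6667) + (1.5)·(-4.3333) + (3.5)·(-0.3333) + (-0.5)·(2.6667) + (-2.5)·(1.6667) + (2.5)·(-1.3333)) / 5 = -24/5 = -4.8
  S[X_2,X_2] = ((1.6667)·(1.6667) + (-4.3333)·(-4.3333) + (-0.3333)·(-0.3333) + (2.6667)·(2.6667) + (1.6667)·(1.6667) + (-1.3333)·(-1.3333)) / 5 = 33.3333/5 = 6.6667
  S = [[9.5, -4.8],
 [-4.8, 6.6667]].

Step 3 — invert S. det(S) = 9.5·6.6667 - (-4.8)² = 40.2933.
  S^{-1} = (1/det) · [[d, -b], [-b, a]] = [[0.1655, 0.1191],
 [0.1191, 0.2358]].

Step 4 — quadratic form (x̄ - mu_0)^T · S^{-1} · (x̄ - mu_0):
  S^{-1} · (x̄ - mu_0) = (0.5725, 0.6122),
  (x̄ - mu_0)^T · [...] = (2.5)·(0.5725) + (1.3333)·(0.6122) = 2.2474.

Step 5 — scale by n: T² = 6 · 2.2474 = 13.4844.

T² ≈ 13.4844


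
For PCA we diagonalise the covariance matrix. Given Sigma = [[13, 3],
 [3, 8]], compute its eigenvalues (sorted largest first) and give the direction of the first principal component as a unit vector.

Step 1 — characteristic polynomial of 2×2 Sigma:
  det(Sigma - λI) = λ² - trace · λ + det = 0.
  trace = 13 + 8 = 21, det = 13·8 - (3)² = 95.
Step 2 — discriminant:
  Δ = trace² - 4·det = 441 - 380 = 61.
Step 3 — eigenvalues:
  λ = (trace ± √Δ)/2 = (21 ± 7.8102)/2,
  λ_1 = 14.4051,  λ_2 = 6.5949.

Step 4 — unit eigenvector for λ_1: solve (Sigma - λ_1 I)v = 0. First row:
  (13 - 14.4051)·v_x + (3)·v_y = 0, i.e. (-1.4051)·v_x + (3)·v_y = 0,
  so v ∝ (b, λ_1 - a) = (3, 1.4051) = u.
  ||u|| = √((3)² + (1.4051)²) = √(10.9744) ≈ 3.3128,
  v_1 = u/||u|| ≈ (0.9056, 0.4242) (||v_1|| = 1).

λ_1 = 14.4051,  λ_2 = 6.5949;  v_1 ≈ (0.9056, 0.4242)


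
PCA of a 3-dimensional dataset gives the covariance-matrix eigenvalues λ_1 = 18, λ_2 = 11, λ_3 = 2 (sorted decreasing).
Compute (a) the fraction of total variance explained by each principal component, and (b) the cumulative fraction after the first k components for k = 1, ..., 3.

Step 1 — total variance = trace(Sigma) = Σ λ_i = 18 + 11 + 2 = 31.

Step 2 — fraction explained by component i = λ_i / Σ λ:
  PC1: 18/31 = 0.5806
  PC2: 11/31 = 0.3548
  PC3: 2/31 = 0.0645

Step 3 — cumulative fraction after k components = (λ_1 + ... + λ_k) / Σ λ:
  k = 1: 18/31 = 0.5806
  k = 2: (18 + 11)/31 = 29/31 = 0.9355
  k = 3: (18 + 11 + 2)/31 = 31/31 = 1

Summary (fraction, with percent):

explained: PC1 0.5806 (58.06%), PC2 0.3548 (35.48%), PC3 0.0645 (6.45%);  cumulative: 0.5806, 0.9355, 1


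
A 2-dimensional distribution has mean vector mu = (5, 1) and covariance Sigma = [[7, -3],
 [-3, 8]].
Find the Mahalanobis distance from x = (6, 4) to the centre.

Step 1 — centre the observation: (x - mu) = (1, 3).

Step 2 — invert Sigma. det(Sigma) = 7·8 - (-3)² = 47.
  Sigma^{-1} = (1/det) · [[d, -b], [-b, a]] = [[0.1702, 0.0638],
 [0.0638, 0.1489]].

Step 3 — form the quadratic (x - mu)^T · Sigma^{-1} · (x - mu):
  Sigma^{-1} · (x - mu) = (0.3617, 0.5106).
  (x - mu)^T · [Sigma^{-1} · (x - mu)] = (1)·(0.3617) + (3)·(0.5106) = 1.8936.

Step 4 — take square root: d = √(1.8936) ≈ 1.3761.

d(x, mu) = √(1.8936) ≈ 1.3761


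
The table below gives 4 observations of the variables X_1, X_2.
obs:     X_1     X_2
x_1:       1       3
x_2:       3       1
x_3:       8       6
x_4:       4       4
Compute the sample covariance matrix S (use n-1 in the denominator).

Step 1 — column means:
  mean(X_1) = (1 + 3 + 8 + 4) / 4 = 16/4 = 4
  mean(X_2) = (3 + 1 + 6 + 4) / 4 = 14/4 = 3.5

Step 2 — sample covariance S[i,j] = (1/(n-1)) · Σ_k (x_{k,i} - mean_i) · (x_{k,j} - mean_j), with n-1 = 3.
  S[X_1,X_1] = ((-3)·(-3) + (-1)·(-1) + (4)·(4) + (0)·(0)) / 3 = 26/3 = 8.6667
  S[X_1,X_2] = ((-3)·(-0.5) + (-1)·(-2.5) + (4)·(2.5) + (0)·(0.5)) / 3 = 14/3 = 4.6667
  S[X_2,X_2] = ((-0.5)·(-0.5) + (-2.5)·(-2.5) + (2.5)·(2.5) + (0.5)·(0.5)) / 3 = 13/3 = 4.3333

S is symmetric (S[j,i] = S[i,j]). Assembling:

S = [[8.6667, 4.6667],
 [4.6667, 4.3333]]


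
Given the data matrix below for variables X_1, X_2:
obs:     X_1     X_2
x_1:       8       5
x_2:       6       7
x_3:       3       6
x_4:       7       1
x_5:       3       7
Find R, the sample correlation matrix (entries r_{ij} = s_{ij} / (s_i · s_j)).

Step 1 — column means:
  mean(X_1) = (8 + 6 + 3 + 7 + 3) / 5 = 27/5 = 5.4
  mean(X_2) = (5 + 7 + 6 + 1 + 7) / 5 = 26/5 = 5.2

Step 2 — sample variances and covariances s[i,j] = (1/(n-1)) · Σ_k (x_{k,i} - mean_i) · (x_{k,j} - mean_j), with n-1 = 4:
  s[X_1,X_1] = ((2.6)·(2.6) + (0.6)·(0.6) + (-2.4)·(-2.4) + (1.6)·(1.6) + (-2.4)·(-2.4)) / 4 = 21.2/4 = 5.3
  s[X_1,X_2] = ((2.6)·(-0.2) + (0.6)·(1.8) + (-2.4)·(0.8) + (1.6)·(-4.2) + (-2.4)·(1.8)) / 4 = -12.4/4 = -3.1
  s[X_2,X_2] = ((-0.2)·(-0.2) + (1.8)·(1.8) + (0.8)·(0.8) + (-4.2)·(-4.2) + (1.8)·(1.8)) / 4 = 24.8/4 = 6.2
  Sample standard deviations s_i = √(s[i,i]):
  s(X_1) = √(5.3) = 2.3022
  s(X_2) = √(6.2) = 2.49

Step 3 — r_{ij} = s_{ij} / (s_i · s_j):
  r[X_1,X_1] = 1 (diagonal).
  r[X_1,X_2] = -3.1 / (2.3022 · 2.49) = -3.1 / 5.7324 = -0.5408
  r[X_2,X_2] = 1 (diagonal).

R is symmetric with unit diagonal. Assembling:

R = [[1, -0.5408],
 [-0.5408, 1]]


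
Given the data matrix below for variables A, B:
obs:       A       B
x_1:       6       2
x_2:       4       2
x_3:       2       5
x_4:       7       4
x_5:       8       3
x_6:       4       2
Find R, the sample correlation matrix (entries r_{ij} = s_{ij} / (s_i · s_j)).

Step 1 — column means:
  mean(A) = (6 + 4 + 2 + 7 + 8 + 4) / 6 = 31/6 = 5.1667
  mean(B) = (2 + 2 + 5 + 4 + 3 + 2) / 6 = 18/6 = 3

Step 2 — sample variances and covariances s[i,j] = (1/(n-1)) · Σ_k (x_{k,i} - mean_i) · (x_{k,j} - mean_j), with n-1 = 5:
  s[A,A] = ((0.8333)·(0.8333) + (-1.1667)·(-1.1667) + (-3.1667)·(-3.1667) + (1.8333)·(1.8333) + (2.8333)·(2.8333) + (-1.1667)·(-1.1667)) / 5 = 24.8333/5 = 4.9667
  s[A,B] = ((0.8333)·(-1) + (-1.1667)·(-1) + (-3.1667)·(2) + (1.8333)·(1) + (2.8333)·(0) + (-1.1667)·(-1)) / 5 = -3/5 = -0.6
  s[B,B] = ((-1)·(-1) + (-1)·(-1) + (2)·(2) + (1)·(1) + (0)·(0) + (-1)·(-1)) / 5 = 8/5 = 1.6
  Sample standard deviations s_i = √(s[i,i]):
  s(A) = √(4.9667) = 2.2286
  s(B) = √(1.6) = 1.2649

Step 3 — r_{ij} = s_{ij} / (s_i · s_j):
  r[A,A] = 1 (diagonal).
  r[A,B] = -0.6 / (2.2286 · 1.2649) = -0.6 / 2.819 = -0.2128
  r[B,B] = 1 (diagonal).

R is symmetric with unit diagonal. Assembling:

R = [[1, -0.2128],
 [-0.2128, 1]]


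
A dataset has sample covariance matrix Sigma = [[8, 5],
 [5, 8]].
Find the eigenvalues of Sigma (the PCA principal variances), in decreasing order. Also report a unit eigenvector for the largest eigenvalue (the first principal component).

Step 1 — characteristic polynomial of 2×2 Sigma:
  det(Sigma - λI) = λ² - trace · λ + det = 0.
  trace = 8 + 8 = 16, det = 8·8 - (5)² = 39.
Step 2 — discriminant:
  Δ = trace² - 4·det = 256 - 156 = 100.
Step 3 — eigenvalues:
  λ = (trace ± √Δ)/2 = (16 ± 10)/2,
  λ_1 = 13,  λ_2 = 3.

Step 4 — unit eigenvector for λ_1: solve (Sigma - λ_1 I)v = 0. First row:
  (8 - 13)·v_x + (5)·v_y = 0, i.e. (-5)·v_x + (5)·v_y = 0,
  so v ∝ (b, λ_1 - a) = (5, 5) = u.
  ||u|| = √((5)² + (5)²) = √(50) ≈ 7.0711,
  v_1 = u/||u|| ≈ (0.7071, 0.7071) (||v_1|| = 1).

λ_1 = 13,  λ_2 = 3;  v_1 ≈ (0.7071, 0.7071)


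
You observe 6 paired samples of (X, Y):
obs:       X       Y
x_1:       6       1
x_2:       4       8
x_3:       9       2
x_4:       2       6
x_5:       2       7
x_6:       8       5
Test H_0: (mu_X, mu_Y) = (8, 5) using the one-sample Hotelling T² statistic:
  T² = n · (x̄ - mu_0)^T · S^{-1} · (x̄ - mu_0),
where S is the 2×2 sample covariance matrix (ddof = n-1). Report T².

Step 1 — sample mean vector:
  mean(X) = (6 + 4 + 9 + 2 + 2 + 8) / 6 = 31/6 = 5.1667
  mean(Y) = (1 + 8 + 2 + 6 + 7 + 5) / 6 = 29/6 = 4.8333
  x̄ = (5.1667, 4.8333),  deviation x̄ - mu_0 = (5.1667, 4.8333) - (8, 5) = (-2.8333, -0.1667).

Step 2 — sample covariance matrix, S[i,j] = (1/(n-1)) · Σ_k (x_{k,i} - mean_i) · (x_{k,j} - mean_j), divisor n-1 = 5:
  S[X,X] = ((0.8333)·(0.8333) + (-1.1667)·(-1.1667) + (3.8333)·(3.8333) + (-3.1667)·(-3.1667) + (-3.1667)·(-3.1667) + (2.8333)·(2.8333)) / 5 = 44.8333/5 = 8.9667
  S[X,Y] = ((0.8333)·(-3.8333) + (-1.1667)·(3.1667) + (3.8333)·(-2.8333) + (-3.1667)·(1.1667) + (-3.1667)·(2.1667) + (2.8333)·(0.1667)) / 5 = -27.8333/5 = -5.5667
  S[Y,Y] = ((-3.8333)·(-3.8333) + (3.1667)·(3.1667) + (-2.8333)·(-2.8333) + (1.1667)·(1.1667) + (2.1667)·(2.1667) + (0.1667)·(0.1667)) / 5 = 38.8333/5 = 7.7667
  S = [[8.9667, -5.5667],
 [-5.5667, 7.7667]].

Step 3 — invert S. det(S) = 8.9667·7.7667 - (-5.5667)² = 38.6533.
  S^{-1} = (1/det) · [[d, -b], [-b, a]] = [[0.2009, 0.144],
 [0.144, 0.232]].

Step 4 — quadratic form (x̄ - mu_0)^T · S^{-1} · (x̄ - mu_0):
  S^{-1} · (x̄ - mu_0) = (-0.5933, -0.4467),
  (x̄ - mu_0)^T · [...] = (-2.8333)·(-0.5933) + (-0.1667)·(-0.4467) = 1.7555.

Step 5 — scale by n: T² = 6 · 1.7555 = 10.5329.

T² ≈ 10.5329


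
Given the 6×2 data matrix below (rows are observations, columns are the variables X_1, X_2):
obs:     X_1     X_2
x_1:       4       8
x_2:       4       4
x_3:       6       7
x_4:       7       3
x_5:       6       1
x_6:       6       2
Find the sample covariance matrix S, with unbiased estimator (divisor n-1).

Step 1 — column means:
  mean(X_1) = (4 + 4 + 6 + 7 + 6 + 6) / 6 = 33/6 = 5.5
  mean(X_2) = (8 + 4 + 7 + 3 + 1 + 2) / 6 = 25/6 = 4.1667

Step 2 — sample covariance S[i,j] = (1/(n-1)) · Σ_k (x_{k,i} - mean_i) · (x_{k,j} - mean_j), with n-1 = 5.
  S[X_1,X_1] = ((-1.5)·(-1.5) + (-1.5)·(-1.5) + (0.5)·(0.5) + (1.5)·(1.5) + (0.5)·(0.5) + (0.5)·(0.5)) / 5 = 7.5/5 = 1.5
  S[X_1,X_2] = ((-1.5)·(3.8333) + (-1.5)·(-0.1667) + (0.5)·(2.8333) + (1.5)·(-1.1667) + (0.5)·(-3.1667) + (0.5)·(-2.1667)) / 5 = -8.5/5 = -1.7
  S[X_2,X_2] = ((3.8333)·(3.8333) + (-0.1667)·(-0.1667) + (2.8333)·(2.8333) + (-1.1667)·(-1.1667) + (-3.1667)·(-3.1667) + (-2.1667)·(-2.1667)) / 5 = 38.8333/5 = 7.7667

S is symmetric (S[j,i] = S[i,j]). Assembling:

S = [[1.5, -1.7],
 [-1.7, 7.7667]]


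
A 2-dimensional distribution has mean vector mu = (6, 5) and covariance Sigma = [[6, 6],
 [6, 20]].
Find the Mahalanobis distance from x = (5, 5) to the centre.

Step 1 — centre the observation: (x - mu) = (-1, 0).

Step 2 — invert Sigma. det(Sigma) = 6·20 - (6)² = 84.
  Sigma^{-1} = (1/det) · [[d, -b], [-b, a]] = [[0.2381, -0.0714],
 [-0.0714, 0.0714]].

Step 3 — form the quadratic (x - mu)^T · Sigma^{-1} · (x - mu):
  Sigma^{-1} · (x - mu) = (-0.2381, 0.0714).
  (x - mu)^T · [Sigma^{-1} · (x - mu)] = (-1)·(-0.2381) + (0)·(0.0714) = 0.2381.

Step 4 — take square root: d = √(0.2381) ≈ 0.488.

d(x, mu) = √(0.2381) ≈ 0.488
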